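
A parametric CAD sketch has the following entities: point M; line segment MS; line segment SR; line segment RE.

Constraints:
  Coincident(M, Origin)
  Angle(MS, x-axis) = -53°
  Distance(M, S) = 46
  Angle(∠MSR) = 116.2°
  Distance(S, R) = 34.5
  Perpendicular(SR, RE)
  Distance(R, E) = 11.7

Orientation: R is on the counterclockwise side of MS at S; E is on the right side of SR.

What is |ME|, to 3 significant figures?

76.2

M is at the origin; MS runs at -53.0° with length 46.0, so S = 46.0·(cos -53.0°, sin -53.0°) = (27.7, -36.7). ∠MSR = 116.2°, so SR runs at -53.0° + (180° − 116.2°) = 10.8° from the x-axis; with |SR| = 34.5, R = S + 34.5·(cos 10.8°, sin 10.8°) = (61.6, -30.3). SR is perpendicular to RE; with |RE| = 11.7 on the right of SR, E = R + 11.7·(0.187, -0.982) = (63.8, -41.8). Then |ME| = |E − M| = 76.2.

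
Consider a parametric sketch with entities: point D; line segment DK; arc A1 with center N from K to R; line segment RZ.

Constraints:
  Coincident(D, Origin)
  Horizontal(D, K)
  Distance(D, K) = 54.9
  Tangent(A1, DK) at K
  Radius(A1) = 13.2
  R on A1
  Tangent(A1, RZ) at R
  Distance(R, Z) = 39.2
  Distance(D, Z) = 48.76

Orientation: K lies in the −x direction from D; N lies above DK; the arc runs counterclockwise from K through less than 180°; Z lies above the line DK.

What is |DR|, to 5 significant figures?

43.778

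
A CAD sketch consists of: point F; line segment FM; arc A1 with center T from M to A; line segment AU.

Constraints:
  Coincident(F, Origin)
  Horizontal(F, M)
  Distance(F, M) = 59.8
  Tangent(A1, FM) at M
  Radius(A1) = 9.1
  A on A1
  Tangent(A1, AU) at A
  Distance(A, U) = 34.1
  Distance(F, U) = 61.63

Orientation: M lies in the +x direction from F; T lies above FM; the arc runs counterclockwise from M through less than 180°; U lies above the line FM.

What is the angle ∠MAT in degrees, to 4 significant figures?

25.69°

Checks: ∠(TM, MF) = 90.00° ✓; |TM| = 9.100 ✓; |TA| = 9.100 ✓; ∠(TA, AU) = 90.00° ✓; |AU| = 34.10 ✓; |FU| = 61.63 ✓.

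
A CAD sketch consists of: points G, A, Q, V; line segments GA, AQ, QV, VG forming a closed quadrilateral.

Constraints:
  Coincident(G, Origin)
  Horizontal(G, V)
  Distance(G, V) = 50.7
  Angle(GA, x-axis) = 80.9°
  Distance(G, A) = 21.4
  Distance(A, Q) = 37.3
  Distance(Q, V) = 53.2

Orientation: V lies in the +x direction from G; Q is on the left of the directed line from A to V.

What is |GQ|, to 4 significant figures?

56.36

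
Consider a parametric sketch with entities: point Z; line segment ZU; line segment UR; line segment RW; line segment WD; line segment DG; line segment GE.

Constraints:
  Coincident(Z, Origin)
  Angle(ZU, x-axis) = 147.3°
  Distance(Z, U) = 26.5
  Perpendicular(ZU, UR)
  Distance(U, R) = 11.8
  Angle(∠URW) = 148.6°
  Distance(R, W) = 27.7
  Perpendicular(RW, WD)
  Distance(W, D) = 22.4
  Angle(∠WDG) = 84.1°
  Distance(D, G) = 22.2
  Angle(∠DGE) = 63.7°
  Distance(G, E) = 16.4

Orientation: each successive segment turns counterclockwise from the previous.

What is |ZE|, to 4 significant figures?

24.91

∠WDG = 84.1° gives DG at 94.60° from the x-axis; with |DG| = 22.2, G = (-8.689, -1.686). ∠DGE = 63.7° gives GE at -149.1° from the x-axis; with |GE| = 16.4, E = (-22.76, -10.11). Then |ZE| = |E − Z| = 24.91.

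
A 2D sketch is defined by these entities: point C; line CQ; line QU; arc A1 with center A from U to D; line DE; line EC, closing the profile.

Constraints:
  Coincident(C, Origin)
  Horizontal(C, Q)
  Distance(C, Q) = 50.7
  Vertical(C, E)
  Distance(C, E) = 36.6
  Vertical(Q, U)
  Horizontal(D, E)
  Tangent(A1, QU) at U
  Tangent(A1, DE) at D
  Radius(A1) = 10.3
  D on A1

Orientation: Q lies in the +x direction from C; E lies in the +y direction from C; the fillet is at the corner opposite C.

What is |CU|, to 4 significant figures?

57.12

The virtual corner opposite C is at (50.70, 36.60). Tangency of A1 to QU means the radius AU is perpendicular to QU and A1 meets DE tangentially, so AD is at right angles to DE, with radius 10.3, so the center A sits 10.3 in from both sides at A = (40.40, 26.30). That places the tangent points at U = (50.70, 26.30) on QU and D = (40.40, 36.60) on DE. Then |CU| = |U − C| = 57.12.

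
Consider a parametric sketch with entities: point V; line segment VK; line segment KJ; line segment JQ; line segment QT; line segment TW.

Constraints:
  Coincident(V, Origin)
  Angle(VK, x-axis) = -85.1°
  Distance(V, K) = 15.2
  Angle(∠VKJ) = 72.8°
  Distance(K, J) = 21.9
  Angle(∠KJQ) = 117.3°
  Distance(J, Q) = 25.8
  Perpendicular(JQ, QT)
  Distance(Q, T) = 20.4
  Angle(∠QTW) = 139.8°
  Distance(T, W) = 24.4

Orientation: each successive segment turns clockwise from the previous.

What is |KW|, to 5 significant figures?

28.054

V is at the origin; VK runs at -85.1° with length 15.2, so K = (1.2983, -15.144). ∠VKJ = 72.8° gives KJ at 167.70° from the x-axis; with |KJ| = 21.9, J = (-20.099, -10.479). ∠KJQ = 117.3° gives JQ at 105.00° from the x-axis; with |JQ| = 25.8, Q = (-26.776, 14.442). JQ is perpendicular to QT, so QT runs at 15.000°; with |QT| = 20.4, T = (-7.0716, 19.722). ∠QTW = 139.8° gives TW at -25.200° from the x-axis; with |TW| = 24.4, W = (15.006, 9.3327). Then |KW| = |W − K| = 28.054.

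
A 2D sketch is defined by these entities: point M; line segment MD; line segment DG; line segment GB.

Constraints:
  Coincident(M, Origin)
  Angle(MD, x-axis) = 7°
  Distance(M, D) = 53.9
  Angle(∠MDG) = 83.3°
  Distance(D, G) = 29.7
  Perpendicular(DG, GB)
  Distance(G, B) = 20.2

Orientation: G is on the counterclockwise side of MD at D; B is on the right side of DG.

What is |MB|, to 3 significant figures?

77.4

M is at the origin; MD runs at 7.0° with length 53.9, so D = 53.9·(cos 7.0°, sin 7.0°) = (53.5, 6.57). ∠MDG = 83.3°, so DG runs at 7.0° + (180° − 83.3°) = 104° from the x-axis; with |DG| = 29.7, G = D + 29.7·(cos 104°, sin 104°) = (46.5, 35.4). DG is perpendicular to GB; with |GB| = 20.2 on the right of DG, B = G + 20.2·(0.972, 0.237) = (66.1, 40.2). Then |MB| = |B − M| = 77.4.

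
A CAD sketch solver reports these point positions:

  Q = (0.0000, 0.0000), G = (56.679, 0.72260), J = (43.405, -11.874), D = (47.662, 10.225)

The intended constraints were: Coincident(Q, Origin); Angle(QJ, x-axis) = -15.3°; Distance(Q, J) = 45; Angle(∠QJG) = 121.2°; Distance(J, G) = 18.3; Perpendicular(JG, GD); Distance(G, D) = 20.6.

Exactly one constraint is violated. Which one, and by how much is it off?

Distance(G, D) = 20.6 — off by 7.50.

Q = (0.00, 0.00) ✓; QJ at -15.30° ✓; |QJ| = 45.00 ✓; ∠QJG = 121.2° ✓; |JG| = 18.30 ✓; ∠(JG, GD) = 90.00° ✓; |GD| = 13.10 ✗.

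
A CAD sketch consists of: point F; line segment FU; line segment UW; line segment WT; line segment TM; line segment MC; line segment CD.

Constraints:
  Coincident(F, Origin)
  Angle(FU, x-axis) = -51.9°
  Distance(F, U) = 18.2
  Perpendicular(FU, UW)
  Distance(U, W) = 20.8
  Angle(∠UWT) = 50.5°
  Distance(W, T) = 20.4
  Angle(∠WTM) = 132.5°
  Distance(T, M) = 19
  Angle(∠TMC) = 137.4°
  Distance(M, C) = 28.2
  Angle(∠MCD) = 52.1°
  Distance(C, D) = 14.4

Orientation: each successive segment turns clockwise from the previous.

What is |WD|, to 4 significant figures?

39.86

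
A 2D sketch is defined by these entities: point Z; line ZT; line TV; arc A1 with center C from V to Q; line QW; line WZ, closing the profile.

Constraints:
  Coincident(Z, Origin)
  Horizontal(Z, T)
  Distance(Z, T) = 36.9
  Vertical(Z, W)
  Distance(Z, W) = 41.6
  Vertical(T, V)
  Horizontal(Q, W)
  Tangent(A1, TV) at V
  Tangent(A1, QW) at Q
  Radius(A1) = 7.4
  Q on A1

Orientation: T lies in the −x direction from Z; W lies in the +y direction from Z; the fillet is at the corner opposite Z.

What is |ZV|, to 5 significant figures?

50.312

The virtual corner opposite Z is at (-36.900, 41.600). A1 meets TV tangentially, so CV is at right angles to TV and the tangent condition forces CQ to be normal to QW, with radius 7.4, so the center C sits 7.4 in from both sides at C = (-29.500, 34.200). That places the tangent points at V = (-36.900, 34.200) on TV and Q = (-29.500, 41.600) on QW. Then |ZV| = |V − Z| = 50.312.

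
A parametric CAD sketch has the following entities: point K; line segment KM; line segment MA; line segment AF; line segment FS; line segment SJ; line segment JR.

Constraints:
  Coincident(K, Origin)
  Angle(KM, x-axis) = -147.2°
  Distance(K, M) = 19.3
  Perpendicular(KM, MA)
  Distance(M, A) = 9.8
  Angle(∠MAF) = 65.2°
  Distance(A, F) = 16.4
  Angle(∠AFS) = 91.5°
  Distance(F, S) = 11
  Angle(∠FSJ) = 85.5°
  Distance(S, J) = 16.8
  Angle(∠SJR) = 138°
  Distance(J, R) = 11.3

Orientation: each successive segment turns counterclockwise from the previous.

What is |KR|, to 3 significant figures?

29.7

∠FSJ = 85.5° gives SJ at -119° from the x-axis; with |SJ| = 16.8, J = (-19.5, -13.3). ∠SJR = 138.0° gives JR at -77.4° from the x-axis; with |JR| = 11.3, R = (-17.0, -24.4). Then |KR| = |R − K| = 29.7.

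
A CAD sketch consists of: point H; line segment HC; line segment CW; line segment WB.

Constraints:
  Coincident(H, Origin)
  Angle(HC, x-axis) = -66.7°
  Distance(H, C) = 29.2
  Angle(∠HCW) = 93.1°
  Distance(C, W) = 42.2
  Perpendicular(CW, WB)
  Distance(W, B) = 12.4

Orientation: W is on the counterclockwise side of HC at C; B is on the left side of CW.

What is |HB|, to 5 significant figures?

46.877

∠HCW = 93.1°, so CW runs at -66.7° + (180° − 93.1°) = 20.200° from the x-axis; with |CW| = 42.2, W = C + 42.2·(cos 20.200°, sin 20.200°) = (51.154, -12.247). CW ⟂ WB; with |WB| = 12.4 on the left of CW, B = W + 12.4·(-0.34530, 0.93849) = (46.873, -0.60974). Then |HB| = |B − H| = 46.877.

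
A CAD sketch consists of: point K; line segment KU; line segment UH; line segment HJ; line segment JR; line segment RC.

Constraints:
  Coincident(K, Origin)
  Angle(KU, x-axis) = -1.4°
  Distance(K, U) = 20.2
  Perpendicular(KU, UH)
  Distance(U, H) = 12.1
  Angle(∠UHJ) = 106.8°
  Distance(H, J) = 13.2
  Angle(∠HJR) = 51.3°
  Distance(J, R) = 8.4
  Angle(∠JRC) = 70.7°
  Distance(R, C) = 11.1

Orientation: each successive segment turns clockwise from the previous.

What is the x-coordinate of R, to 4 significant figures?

10.49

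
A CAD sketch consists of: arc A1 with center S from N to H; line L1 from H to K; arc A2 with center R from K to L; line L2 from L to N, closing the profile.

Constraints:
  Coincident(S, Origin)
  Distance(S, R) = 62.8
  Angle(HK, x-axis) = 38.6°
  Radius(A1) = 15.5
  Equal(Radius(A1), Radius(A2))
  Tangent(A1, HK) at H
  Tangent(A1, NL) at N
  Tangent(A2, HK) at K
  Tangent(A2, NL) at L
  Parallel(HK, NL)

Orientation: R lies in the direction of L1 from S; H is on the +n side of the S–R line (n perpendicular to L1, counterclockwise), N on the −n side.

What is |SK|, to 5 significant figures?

64.685

The slot axis is L1's direction at 38.6°, so u = (cos 38.6°, sin 38.6°) = (0.78152, 0.62388) and n = (−sin 38.6°, cos 38.6°) = (-0.62388, 0.78152). S is at the origin and R lies 62.8 along u from S, so R = 62.8·u = (49.079, 39.180). Tangency of A1 to both parallel lines with radius 15.5 puts H and N at S ± 15.5·n: H = (-9.6701, 12.114), N = (9.6701, -12.114). Equal radii place K and L the same way about R: K = R + 15.5·n = (39.409, 51.293), L = R − 15.5·n = (58.750, 27.066). Then |SK| = |K − S| = 64.685.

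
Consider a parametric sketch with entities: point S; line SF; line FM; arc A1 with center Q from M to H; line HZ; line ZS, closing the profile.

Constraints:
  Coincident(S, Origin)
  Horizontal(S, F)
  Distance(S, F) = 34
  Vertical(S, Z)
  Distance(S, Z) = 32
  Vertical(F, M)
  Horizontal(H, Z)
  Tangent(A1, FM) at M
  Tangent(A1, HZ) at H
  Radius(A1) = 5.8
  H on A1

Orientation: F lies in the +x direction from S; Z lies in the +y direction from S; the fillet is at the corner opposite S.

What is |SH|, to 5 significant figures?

42.653

The virtual corner opposite S is at (34.000, 32.000). Tangency of A1 to FM means the radius QM is perpendicular to FM and tangency of A1 to HZ means the radius QH is perpendicular to HZ, with radius 5.8, so the center Q sits 5.8 in from both sides at Q = (28.200, 26.200). That places the tangent points at M = (34.000, 26.200) on FM and H = (28.200, 32.000) on HZ. Then |SH| = |H − S| = 42.653.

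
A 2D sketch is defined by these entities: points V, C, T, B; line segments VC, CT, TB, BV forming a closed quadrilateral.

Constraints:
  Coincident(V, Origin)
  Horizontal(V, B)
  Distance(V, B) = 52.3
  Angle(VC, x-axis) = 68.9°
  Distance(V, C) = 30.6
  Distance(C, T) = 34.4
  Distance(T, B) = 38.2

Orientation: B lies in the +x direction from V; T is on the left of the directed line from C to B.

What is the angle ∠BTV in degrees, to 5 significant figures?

61.982°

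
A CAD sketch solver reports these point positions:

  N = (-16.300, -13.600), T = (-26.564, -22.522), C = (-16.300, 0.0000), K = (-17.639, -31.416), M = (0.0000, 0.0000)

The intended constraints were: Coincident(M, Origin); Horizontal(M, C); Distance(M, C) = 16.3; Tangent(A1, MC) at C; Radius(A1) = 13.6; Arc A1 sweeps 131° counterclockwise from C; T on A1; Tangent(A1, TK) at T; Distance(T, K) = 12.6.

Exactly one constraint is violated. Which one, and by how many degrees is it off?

Tangent(A1, TK) at T — off by 4.10°.

M = (0.00, 0.00) ✓; M.y = 0.00, C.y = 0.00 ✓; |MC| = 16.30 ✓; ∠(NC, CM) = 90.00° ✓; |NC| = 13.60 ✓; bearing(N→T) − bearing(N→C) = 131.0° ✓; |NT| = 13.60 ✓; ∠(NT, TK) = 85.90° ✗; |TK| = 12.60 ✓.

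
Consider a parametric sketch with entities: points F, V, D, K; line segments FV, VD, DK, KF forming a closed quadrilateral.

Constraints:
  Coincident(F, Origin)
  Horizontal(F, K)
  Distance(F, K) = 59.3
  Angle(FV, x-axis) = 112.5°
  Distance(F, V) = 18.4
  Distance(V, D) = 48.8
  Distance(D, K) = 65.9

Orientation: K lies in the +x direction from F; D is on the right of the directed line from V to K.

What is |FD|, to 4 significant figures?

31.12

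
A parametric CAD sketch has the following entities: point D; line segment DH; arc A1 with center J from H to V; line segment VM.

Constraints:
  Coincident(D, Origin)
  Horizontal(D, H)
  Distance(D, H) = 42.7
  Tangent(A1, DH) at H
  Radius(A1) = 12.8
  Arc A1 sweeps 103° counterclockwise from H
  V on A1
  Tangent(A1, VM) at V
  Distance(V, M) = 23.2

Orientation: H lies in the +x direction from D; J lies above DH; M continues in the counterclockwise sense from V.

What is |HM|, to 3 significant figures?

39.0

D is at the origin; D and H share the same y with |DH| = 42.7 and H on the +x side, so H = (42.7, 0.00). A1 meets DH tangentially, so JH is at right angles to DH, so J = H + (0, 12.8) = (42.7, 12.8). On A1, H sits at bearing -90° from J; a 103° counterclockwise sweep puts V at bearing 13°, so V = J + 12.8·(cos 13°, sin 13°) = (55.2, 15.7). Since A1 is tangent to VM there, JV ⟂ VM, so VM runs along (−sin 13°, cos 13°); with |VM| = 23.2, M = (50.0, 38.3). Then |HM| = |M − H| = 39.0.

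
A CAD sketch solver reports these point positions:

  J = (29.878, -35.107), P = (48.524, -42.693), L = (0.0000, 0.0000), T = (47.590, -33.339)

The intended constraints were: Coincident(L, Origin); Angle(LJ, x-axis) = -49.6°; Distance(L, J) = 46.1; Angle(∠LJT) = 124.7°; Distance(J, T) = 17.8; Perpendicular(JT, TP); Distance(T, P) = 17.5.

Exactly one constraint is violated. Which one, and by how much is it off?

Distance(T, P) = 17.5 — off by 8.10.

L = (0.00, 0.00) ✓; LJ at -49.60° ✓; |LJ| = 46.10 ✓; ∠LJT = 124.7° ✓; |JT| = 17.80 ✓; ∠(JT, TP) = 90.00° ✓; |TP| = 9.401 ✗.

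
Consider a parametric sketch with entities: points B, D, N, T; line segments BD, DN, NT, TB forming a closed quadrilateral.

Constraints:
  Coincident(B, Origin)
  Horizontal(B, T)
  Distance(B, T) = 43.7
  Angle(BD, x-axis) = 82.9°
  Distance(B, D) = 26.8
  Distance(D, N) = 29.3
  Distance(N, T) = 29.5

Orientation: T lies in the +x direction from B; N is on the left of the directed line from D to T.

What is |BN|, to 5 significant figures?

42.545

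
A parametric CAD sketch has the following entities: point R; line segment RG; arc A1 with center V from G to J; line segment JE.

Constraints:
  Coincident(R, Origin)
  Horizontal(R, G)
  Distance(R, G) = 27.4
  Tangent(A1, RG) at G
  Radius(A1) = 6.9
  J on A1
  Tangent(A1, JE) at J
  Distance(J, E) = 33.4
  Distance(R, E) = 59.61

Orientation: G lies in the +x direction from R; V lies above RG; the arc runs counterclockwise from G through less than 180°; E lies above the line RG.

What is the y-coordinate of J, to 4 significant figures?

3.463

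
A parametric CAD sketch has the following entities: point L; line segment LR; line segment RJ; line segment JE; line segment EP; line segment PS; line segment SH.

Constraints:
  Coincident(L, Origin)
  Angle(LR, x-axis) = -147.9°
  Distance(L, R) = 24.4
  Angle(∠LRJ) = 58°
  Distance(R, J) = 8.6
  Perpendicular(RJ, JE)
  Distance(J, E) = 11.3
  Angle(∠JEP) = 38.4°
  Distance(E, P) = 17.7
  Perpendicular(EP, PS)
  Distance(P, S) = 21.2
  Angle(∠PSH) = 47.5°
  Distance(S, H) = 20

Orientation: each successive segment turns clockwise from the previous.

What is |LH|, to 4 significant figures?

16.48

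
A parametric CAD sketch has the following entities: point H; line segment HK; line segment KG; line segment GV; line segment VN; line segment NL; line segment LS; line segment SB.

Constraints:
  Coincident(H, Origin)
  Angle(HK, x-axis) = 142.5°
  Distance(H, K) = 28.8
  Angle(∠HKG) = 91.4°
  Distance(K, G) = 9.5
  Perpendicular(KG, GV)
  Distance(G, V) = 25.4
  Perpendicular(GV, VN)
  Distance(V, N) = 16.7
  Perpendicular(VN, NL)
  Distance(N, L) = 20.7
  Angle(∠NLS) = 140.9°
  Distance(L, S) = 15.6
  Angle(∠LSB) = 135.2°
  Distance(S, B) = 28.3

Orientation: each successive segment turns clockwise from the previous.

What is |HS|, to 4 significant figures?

36.35

VN is perpendicular to NL, so NL runs at 143.9°; with |NL| = 20.7, L = (-23.29, 8.946). ∠NLS = 140.9° gives LS at 104.8° from the x-axis; with |LS| = 15.6, S = (-27.28, 24.03). Then |HS| = |S − H| = 36.35.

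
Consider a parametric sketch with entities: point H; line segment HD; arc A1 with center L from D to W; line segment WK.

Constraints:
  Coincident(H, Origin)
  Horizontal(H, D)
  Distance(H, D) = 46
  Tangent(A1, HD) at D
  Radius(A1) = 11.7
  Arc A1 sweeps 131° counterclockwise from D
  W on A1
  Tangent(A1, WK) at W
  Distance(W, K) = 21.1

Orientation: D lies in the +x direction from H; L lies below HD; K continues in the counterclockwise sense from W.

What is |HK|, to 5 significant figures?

62.036

H is at the origin; HD is horizontal with |HD| = 46.0 and D on the +x side, so D = (46.000, 0.0000). Tangency of A1 to HD means the radius LD is perpendicular to HD, so L = D + (0, -11.7) = (46.000, -11.700). On A1, D sits at bearing 90° from L; a 131° counterclockwise sweep puts W at bearing 221°, so W = L + 11.7·(cos 221°, sin 221°) = (37.170, -19.376). Since A1 is tangent to WK there, LW ⟂ WK, so WK runs along (−sin 221°, cos 221°); with |WK| = 21.1, K = (51.013, -35.300). Then |HK| = |K − H| = 62.036.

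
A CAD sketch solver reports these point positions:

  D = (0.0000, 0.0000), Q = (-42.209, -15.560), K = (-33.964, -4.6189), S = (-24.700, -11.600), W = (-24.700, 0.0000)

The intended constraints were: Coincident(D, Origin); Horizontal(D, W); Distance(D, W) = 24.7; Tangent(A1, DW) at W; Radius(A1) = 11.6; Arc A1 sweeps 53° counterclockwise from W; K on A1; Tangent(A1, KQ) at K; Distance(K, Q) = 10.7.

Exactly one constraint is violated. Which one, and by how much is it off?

Distance(K, Q) = 10.7 — off by 3.00.

D = (0.00, 0.00) ✓; D.y = 0.00, W.y = 0.00 ✓; |DW| = 24.70 ✓; ∠(SW, WD) = 90.00° ✓; |SW| = 11.60 ✓; bearing(S→K) − bearing(S→W) = 53.00° ✓; |SK| = 11.60 ✓; ∠(SK, KQ) = 90.00° ✓; |KQ| = 13.70 ✗.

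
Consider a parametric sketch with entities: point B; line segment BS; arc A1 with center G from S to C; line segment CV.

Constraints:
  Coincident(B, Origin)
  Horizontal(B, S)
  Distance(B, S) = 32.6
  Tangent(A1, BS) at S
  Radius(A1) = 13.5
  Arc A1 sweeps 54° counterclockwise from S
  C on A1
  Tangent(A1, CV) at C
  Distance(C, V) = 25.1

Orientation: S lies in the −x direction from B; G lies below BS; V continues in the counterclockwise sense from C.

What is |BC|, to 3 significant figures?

43.9

B is at the origin; BS is horizontal with |BS| = 32.6 and S on the −x side, so S = (-32.6, 0.00). Since A1 is tangent to BS there, GS ⟂ BS, so G = S + (0, -13.5) = (-32.6, -13.5). On A1, S sits at bearing 90° from G; a 54° counterclockwise sweep puts C at bearing 144°, so C = G + 13.5·(cos 144°, sin 144°) = (-43.5, -5.56). Then |BC| = |C − B| = 43.9.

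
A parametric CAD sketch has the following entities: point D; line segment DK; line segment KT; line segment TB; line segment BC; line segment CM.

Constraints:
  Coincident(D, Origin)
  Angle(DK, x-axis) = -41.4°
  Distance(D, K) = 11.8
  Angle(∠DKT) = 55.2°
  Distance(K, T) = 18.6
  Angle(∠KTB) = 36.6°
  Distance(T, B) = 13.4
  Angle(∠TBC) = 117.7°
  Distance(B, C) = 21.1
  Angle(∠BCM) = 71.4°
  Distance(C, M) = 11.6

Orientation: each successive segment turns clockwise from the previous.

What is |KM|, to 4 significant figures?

9.948

∠TBC = 117.7° gives BC at -11.90° from the x-axis; with |BC| = 21.1, C = (19.98, -6.266). ∠BCM = 71.4° gives CM at -120.5° from the x-axis; with |CM| = 11.6, M = (14.09, -16.26). Then |KM| = |M − K| = 9.948.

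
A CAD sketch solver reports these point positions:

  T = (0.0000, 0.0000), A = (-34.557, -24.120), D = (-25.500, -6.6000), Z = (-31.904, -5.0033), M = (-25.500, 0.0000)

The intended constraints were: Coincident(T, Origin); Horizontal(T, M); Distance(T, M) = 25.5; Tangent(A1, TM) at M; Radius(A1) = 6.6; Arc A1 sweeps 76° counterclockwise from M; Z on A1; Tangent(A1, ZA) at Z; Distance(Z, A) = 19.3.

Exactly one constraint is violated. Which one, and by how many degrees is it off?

Tangent(A1, ZA) at Z — off by 6.10°.

T = (0.00, 0.00) ✓; T.y = 0.00, M.y = 0.00 ✓; |TM| = 25.50 ✓; ∠(DM, MT) = 90.00° ✓; |DM| = 6.600 ✓; bearing(D→Z) − bearing(D→M) = 76.00° ✓; |DZ| = 6.600 ✓; ∠(DZ, ZA) = 83.90° ✗; |ZA| = 19.30 ✓.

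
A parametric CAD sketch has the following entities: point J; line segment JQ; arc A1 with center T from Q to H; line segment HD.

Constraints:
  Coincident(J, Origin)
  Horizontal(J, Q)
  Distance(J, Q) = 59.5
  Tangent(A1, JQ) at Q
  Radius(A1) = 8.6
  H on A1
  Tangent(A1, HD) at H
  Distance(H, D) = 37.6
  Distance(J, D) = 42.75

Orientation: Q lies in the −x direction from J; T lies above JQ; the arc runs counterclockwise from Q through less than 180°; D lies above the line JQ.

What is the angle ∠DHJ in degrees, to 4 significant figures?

53.03°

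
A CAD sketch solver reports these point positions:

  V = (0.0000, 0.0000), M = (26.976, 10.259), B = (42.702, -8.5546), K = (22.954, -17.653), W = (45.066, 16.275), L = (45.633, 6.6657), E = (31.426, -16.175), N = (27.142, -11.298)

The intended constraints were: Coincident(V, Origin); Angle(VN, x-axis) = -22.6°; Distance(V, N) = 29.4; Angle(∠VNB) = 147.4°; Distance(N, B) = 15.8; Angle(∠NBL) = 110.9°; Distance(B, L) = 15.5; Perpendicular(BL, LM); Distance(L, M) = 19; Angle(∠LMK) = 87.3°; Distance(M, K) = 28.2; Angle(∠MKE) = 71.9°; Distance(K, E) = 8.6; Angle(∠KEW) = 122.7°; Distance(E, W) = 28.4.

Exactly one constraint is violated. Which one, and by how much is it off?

Distance(E, W) = 28.4 — off by 6.80.

V = (0.00, 0.00) ✓; VN at -22.60° ✓; |VN| = 29.40 ✓; ∠VNB = 147.4° ✓; |NB| = 15.80 ✓; ∠NBL = 110.9° ✓; |BL| = 15.50 ✓; ∠(BL, LM) = 90.00° ✓; |LM| = 19.00 ✓; ∠LMK = 87.30° ✓; |MK| = 28.20 ✓; ∠MKE = 71.90° ✓; |KE| = 8.600 ✓; ∠KEW = 122.7° ✓; |EW| = 35.20 ✗.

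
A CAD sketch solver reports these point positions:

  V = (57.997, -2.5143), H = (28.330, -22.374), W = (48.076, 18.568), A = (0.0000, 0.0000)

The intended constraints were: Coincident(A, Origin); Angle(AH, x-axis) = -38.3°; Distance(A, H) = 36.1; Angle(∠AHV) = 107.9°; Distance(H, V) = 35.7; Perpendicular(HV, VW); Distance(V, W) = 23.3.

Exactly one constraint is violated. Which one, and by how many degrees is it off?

Perpendicular(HV, VW) — off by 8.60°.

A = (0.00, 0.00) ✓; AH at -38.30° ✓; |AH| = 36.10 ✓; ∠AHV = 107.9° ✓; |HV| = 35.70 ✓; ∠(HV, VW) = 81.40° ✗; |VW| = 23.30 ✓.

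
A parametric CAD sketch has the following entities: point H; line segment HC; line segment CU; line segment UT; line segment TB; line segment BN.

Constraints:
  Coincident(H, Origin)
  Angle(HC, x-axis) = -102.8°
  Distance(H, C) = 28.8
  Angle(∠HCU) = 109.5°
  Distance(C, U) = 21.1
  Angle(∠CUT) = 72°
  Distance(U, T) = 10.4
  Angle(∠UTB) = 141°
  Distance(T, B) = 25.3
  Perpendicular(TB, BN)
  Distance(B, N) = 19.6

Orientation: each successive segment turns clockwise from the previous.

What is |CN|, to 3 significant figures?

15.8

H is at the origin; HC runs at -102.8° with length 28.8, so C = (-6.38, -28.1). ∠HCU = 109.5° gives CU at -173° from the x-axis; with |CU| = 21.1, U = (-27.3, -30.5). ∠CUT = 72.0° gives UT at 78.7° from the x-axis; with |UT| = 10.4, T = (-25.3, -20.3). ∠UTB = 141.0° gives TB at 39.7° from the x-axis; with |TB| = 25.3, B = (-5.83, -4.19). TB ⟂ BN, so BN runs at -50.3°; with |BN| = 19.6, N = (6.69, -19.3). Then |CN| = |N − C| = 15.8.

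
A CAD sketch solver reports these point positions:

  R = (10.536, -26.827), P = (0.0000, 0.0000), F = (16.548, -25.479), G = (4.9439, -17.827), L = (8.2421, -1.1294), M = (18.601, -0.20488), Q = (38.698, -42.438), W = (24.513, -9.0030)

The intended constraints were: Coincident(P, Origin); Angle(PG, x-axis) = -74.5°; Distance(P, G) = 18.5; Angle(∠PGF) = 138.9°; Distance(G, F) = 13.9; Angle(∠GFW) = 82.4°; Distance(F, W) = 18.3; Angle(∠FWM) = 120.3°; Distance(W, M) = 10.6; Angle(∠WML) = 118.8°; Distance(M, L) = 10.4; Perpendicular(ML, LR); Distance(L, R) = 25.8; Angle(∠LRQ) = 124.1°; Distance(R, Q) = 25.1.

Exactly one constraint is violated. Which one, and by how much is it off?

Distance(R, Q) = 25.1 — off by 7.10.

P = (0.00, 0.00) ✓; PG at -74.50° ✓; |PG| = 18.50 ✓; ∠PGF = 138.9° ✓; |GF| = 13.90 ✓; ∠GFW = 82.40° ✓; |FW| = 18.30 ✓; ∠FWM = 120.3° ✓; |WM| = 10.60 ✓; ∠WML = 118.8° ✓; |ML| = 10.40 ✓; ∠(ML, LR) = 90.00° ✓; |LR| = 25.80 ✓; ∠LRQ = 124.1° ✓; |RQ| = 32.20 ✗.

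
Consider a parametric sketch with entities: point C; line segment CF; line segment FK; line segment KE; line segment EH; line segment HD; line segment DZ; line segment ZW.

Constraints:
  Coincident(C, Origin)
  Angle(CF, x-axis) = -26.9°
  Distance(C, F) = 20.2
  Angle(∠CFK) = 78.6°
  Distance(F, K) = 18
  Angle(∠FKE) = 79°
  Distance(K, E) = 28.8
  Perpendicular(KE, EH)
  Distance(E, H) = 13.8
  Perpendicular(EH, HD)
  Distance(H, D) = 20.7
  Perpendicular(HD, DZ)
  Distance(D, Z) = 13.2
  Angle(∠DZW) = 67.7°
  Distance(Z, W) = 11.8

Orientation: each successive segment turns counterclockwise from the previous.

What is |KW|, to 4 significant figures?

19.68

C is at the origin; CF runs at -26.9° with length 20.2, so F = (18.01, -9.139). ∠CFK = 78.6° gives FK at 74.50° from the x-axis; with |FK| = 18.0, K = (22.82, 8.206). ∠FKE = 79.0° gives KE at 175.5° from the x-axis; with |KE| = 28.8, E = (-5.887, 10.47). The perpendicularity gives EH at right angles to KE, so EH runs at -94.50°; with |EH| = 13.8, H = (-6.969, -3.292). The perpendicularity gives HD at right angles to EH, so HD runs at -4.500°; with |HD| = 20.7, D = (13.67, -4.916). HD ⟂ DZ, so DZ runs at 85.50°; with |DZ| = 13.2, Z = (14.70, 8.244). ∠DZW = 67.7° gives ZW at -162.2° from the x-axis; with |ZW| = 11.8, W = (3.467, 4.636). Then |KW| = |W − K| = 19.68.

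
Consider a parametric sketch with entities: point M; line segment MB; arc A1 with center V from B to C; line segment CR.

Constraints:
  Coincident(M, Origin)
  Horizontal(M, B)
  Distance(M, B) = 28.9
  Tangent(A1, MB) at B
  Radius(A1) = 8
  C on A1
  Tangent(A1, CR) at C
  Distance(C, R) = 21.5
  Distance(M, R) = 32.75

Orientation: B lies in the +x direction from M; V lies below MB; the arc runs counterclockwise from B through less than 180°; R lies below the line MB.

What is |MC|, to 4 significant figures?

22.04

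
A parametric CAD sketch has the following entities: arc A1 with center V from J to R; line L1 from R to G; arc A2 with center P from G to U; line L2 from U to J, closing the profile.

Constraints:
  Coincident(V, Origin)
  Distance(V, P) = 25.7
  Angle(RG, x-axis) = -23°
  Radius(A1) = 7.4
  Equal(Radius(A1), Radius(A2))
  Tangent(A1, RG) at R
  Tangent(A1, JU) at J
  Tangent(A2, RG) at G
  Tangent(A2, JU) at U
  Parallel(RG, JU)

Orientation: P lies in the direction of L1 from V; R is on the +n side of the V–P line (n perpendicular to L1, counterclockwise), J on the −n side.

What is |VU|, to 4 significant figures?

26.74

Tangency of A1 to both parallel lines with radius 7.4 puts R and J at V ± 7.4·n: R = (2.891, 6.812), J = (-2.891, -6.812). Equal radii place G and U the same way about P: G = P + 7.4·n = (26.55, -3.230), U = P − 7.4·n = (20.77, -16.85). Then |VU| = |U − V| = 26.74.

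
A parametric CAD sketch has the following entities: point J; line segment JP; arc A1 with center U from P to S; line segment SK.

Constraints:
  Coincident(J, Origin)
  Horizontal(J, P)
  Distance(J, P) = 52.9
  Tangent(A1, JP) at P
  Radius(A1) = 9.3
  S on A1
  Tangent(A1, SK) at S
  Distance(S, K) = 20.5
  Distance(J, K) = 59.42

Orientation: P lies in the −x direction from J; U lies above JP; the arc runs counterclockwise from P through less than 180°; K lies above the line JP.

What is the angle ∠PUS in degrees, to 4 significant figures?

107.7°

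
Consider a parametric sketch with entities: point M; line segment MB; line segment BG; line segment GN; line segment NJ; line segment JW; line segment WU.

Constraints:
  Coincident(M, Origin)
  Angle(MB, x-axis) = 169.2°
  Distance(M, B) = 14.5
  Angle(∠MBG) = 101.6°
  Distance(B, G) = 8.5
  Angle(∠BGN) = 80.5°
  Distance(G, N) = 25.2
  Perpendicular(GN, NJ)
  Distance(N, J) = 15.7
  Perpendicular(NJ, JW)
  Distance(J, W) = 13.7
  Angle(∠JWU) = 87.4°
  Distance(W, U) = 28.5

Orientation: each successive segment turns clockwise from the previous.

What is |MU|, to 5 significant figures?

21.906

M is at the origin; MB runs at 169.2° with length 14.5, so B = (-14.243, 2.7170). ∠MBG = 101.6° gives BG at 90.800° from the x-axis; with |BG| = 8.5, G = (-14.362, 11.216). ∠BGN = 80.5° gives GN at -8.7000° from the x-axis; with |GN| = 25.2, N = (10.548, 7.4044). GN ⟂ NJ, so NJ runs at -98.700°; with |NJ| = 15.7, J = (8.1734, -8.1149). NJ is perpendicular to JW, so JW runs at 171.30°; with |JW| = 13.7, W = (-5.3690, -6.0427). ∠JWU = 87.4° gives WU at 78.700° from the x-axis; with |WU| = 28.5, U = (0.21551, 21.905). Then |MU| = |U − M| = 21.906.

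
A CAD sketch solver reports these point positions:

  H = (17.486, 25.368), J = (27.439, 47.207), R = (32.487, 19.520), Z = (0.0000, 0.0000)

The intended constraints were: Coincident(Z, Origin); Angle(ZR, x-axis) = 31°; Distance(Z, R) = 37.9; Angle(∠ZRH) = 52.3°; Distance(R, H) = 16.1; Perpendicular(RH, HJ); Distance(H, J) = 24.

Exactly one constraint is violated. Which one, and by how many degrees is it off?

Perpendicular(RH, HJ) — off by 3.20°.

Z = (0.00, 0.00) ✓; ZR at 31.00° ✓; |ZR| = 37.90 ✓; ∠ZRH = 52.30° ✓; |RH| = 16.10 ✓; ∠(RH, HJ) = 93.20° ✗; |HJ| = 24.00 ✓.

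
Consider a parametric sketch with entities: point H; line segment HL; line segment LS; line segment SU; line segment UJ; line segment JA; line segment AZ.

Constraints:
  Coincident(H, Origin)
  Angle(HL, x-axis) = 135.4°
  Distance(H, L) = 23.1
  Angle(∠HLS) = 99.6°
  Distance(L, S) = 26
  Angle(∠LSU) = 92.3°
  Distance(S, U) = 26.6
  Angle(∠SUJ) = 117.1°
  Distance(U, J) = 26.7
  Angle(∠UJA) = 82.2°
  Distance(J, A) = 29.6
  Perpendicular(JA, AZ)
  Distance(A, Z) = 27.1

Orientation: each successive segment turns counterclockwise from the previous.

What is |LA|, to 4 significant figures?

14.08

∠SUJ = 117.1° gives UJ at 6.400° from the x-axis; with |UJ| = 26.7, J = (3.680, -18.19). ∠UJA = 82.2° gives JA at 104.2° from the x-axis; with |JA| = 29.6, A = (-3.581, 10.50). Then |LA| = |A − L| = 14.08.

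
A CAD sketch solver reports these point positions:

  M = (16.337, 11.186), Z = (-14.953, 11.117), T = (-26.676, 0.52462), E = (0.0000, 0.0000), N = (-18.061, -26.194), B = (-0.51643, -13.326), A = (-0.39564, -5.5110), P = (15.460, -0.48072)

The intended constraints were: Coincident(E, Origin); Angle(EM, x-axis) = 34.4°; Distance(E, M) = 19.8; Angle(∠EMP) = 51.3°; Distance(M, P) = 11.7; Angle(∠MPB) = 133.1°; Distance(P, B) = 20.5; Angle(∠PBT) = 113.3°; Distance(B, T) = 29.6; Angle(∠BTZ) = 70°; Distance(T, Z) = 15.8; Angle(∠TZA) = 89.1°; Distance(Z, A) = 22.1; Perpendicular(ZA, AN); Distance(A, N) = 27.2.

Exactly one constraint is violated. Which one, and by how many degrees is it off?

Perpendicular(ZA, AN) — off by 8.30°.

E = (0.00, 0.00) ✓; EM at 34.40° ✓; |EM| = 19.80 ✓; ∠EMP = 51.30° ✓; |MP| = 11.70 ✓; ∠MPB = 133.1° ✓; |PB| = 20.50 ✓; ∠PBT = 113.3° ✓; |BT| = 29.60 ✓; ∠BTZ = 70.00° ✓; |TZ| = 15.80 ✓; ∠TZA = 89.10° ✓; |ZA| = 22.10 ✓; ∠(ZA, AN) = 81.70° ✗; |AN| = 27.20 ✓.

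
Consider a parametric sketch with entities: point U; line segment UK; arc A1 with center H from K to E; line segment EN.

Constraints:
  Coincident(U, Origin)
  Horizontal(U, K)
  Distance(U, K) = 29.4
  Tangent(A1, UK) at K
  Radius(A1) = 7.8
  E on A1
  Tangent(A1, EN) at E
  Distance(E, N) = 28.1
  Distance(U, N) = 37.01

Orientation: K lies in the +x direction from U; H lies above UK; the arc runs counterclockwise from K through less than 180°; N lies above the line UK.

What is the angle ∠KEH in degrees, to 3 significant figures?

23.2°

Checks: |HE| = 7.800 ✓; ∠(HE, EN) = 90.00° ✓; |EN| = 28.10 ✓; |UN| = 37.01 ✓.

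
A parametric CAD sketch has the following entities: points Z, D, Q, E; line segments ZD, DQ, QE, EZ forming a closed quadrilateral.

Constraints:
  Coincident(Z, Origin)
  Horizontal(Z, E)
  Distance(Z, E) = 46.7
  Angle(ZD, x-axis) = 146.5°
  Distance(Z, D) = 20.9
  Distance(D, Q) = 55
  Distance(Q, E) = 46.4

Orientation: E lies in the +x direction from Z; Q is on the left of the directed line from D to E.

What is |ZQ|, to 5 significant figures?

50.901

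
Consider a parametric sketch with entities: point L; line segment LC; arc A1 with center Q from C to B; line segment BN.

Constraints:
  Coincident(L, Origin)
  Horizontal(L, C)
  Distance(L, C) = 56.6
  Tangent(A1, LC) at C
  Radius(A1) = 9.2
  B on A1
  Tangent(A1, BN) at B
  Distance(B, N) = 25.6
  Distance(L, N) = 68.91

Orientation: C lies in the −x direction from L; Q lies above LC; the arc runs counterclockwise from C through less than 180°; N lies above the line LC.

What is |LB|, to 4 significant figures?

49.89

Checks: |QB| = 9.200 ✓; ∠(QB, BN) = 90.00° ✓; |BN| = 25.60 ✓; |LN| = 68.91 ✓.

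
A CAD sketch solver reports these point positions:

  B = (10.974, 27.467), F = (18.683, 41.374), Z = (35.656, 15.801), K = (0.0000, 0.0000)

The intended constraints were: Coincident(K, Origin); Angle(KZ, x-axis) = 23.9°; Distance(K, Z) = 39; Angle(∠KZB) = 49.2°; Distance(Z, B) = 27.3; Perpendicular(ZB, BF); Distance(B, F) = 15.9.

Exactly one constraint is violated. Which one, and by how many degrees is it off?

Perpendicular(ZB, BF) — off by 3.70°.

K = (0.00, 0.00) ✓; KZ at 23.90° ✓; |KZ| = 39.00 ✓; ∠KZB = 49.20° ✓; |ZB| = 27.30 ✓; ∠(ZB, BF) = 93.70° ✗; |BF| = 15.90 ✓.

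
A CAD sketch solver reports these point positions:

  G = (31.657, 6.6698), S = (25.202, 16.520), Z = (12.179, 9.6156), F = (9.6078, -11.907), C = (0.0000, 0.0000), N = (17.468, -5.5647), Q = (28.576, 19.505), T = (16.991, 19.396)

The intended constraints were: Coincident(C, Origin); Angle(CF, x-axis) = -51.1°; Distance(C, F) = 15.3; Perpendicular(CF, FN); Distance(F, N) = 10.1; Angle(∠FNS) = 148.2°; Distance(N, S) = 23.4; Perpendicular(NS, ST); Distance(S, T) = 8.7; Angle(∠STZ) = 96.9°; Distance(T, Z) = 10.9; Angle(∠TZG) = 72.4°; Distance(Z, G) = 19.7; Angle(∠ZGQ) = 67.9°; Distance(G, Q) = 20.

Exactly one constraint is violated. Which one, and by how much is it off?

Distance(G, Q) = 20 — off by 6.80.

C = (0.00, 0.00) ✓; CF at -51.10° ✓; |CF| = 15.30 ✓; ∠(CF, FN) = 90.00° ✓; |FN| = 10.10 ✓; ∠FNS = 148.2° ✓; |NS| = 23.40 ✓; ∠(NS, ST) = 90.00° ✓; |ST| = 8.700 ✓; ∠STZ = 96.89° ✓; |TZ| = 10.90 ✓; ∠TZG = 72.40° ✓; |ZG| = 19.70 ✓; ∠ZGQ = 67.90° ✓; |GQ| = 13.20 ✗.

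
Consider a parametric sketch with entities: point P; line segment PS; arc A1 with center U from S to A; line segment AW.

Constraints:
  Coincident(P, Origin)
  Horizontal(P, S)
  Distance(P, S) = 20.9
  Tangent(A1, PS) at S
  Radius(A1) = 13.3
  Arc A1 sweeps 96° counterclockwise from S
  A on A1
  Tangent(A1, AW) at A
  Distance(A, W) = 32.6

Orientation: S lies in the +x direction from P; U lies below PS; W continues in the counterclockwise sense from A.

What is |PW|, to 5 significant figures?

48.397

P is at the origin; PS is horizontal with |PS| = 20.9 and S on the +x side, so S = (20.900, 0.0000). A1 meets PS tangentially, so US is at right angles to PS, so U = S + (0, -13.3) = (20.900, -13.300). On A1, S sits at bearing 90° from U; a 96° counterclockwise sweep puts A at bearing 186°, so A = U + 13.3·(cos 186°, sin 186°) = (7.6729, -14.690). Tangency of A1 to AW means the radius UA is perpendicular to AW, so AW runs along (−sin 186°, cos 186°); with |AW| = 32.6, W = (11.080, -47.112). Then |PW| = |W − P| = 48.397.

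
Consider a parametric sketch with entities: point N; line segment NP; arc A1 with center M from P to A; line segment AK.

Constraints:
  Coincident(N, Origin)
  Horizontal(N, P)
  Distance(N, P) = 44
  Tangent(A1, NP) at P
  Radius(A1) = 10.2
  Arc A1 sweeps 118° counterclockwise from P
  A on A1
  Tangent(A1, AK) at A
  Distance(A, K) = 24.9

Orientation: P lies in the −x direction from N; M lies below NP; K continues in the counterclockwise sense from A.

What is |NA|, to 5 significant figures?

55.084

N is at the origin; N and P share the same y with |NP| = 44.0 and P on the −x side, so P = (-44.000, 0.0000). Since A1 is tangent to NP there, MP ⟂ NP, so M = P + (0, -10.2) = (-44.000, -10.200). On A1, P sits at bearing 90° from M; a 118° counterclockwise sweep puts A at bearing 208°, so A = M + 10.2·(cos 208°, sin 208°) = (-53.006, -14.989). Then |NA| = |A − N| = 55.084.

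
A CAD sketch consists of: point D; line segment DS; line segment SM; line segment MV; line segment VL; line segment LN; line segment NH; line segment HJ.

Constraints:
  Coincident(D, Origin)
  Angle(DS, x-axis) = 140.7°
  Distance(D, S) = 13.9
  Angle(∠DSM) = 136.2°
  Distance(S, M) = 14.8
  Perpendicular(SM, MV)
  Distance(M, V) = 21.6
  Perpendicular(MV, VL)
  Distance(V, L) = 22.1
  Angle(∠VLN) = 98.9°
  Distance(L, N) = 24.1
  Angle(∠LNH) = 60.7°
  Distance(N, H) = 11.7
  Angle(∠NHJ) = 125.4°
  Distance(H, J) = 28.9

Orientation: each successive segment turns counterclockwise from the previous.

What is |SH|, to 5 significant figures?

1.8695

D is at the origin; DS runs at 140.7° with length 13.9, so S = (-10.756, 8.8040). ∠DSM = 136.2° gives SM at -175.50° from the x-axis; with |SM| = 14.8, M = (-25.511, 7.6428). SM ⟂ MV, so MV runs at -85.500°; with |MV| = 21.6, V = (-23.816, -13.891). MV ⟂ VL, so VL runs at 4.5000°; with |VL| = 22.1, L = (-1.7842, -12.157). ∠VLN = 98.9° gives LN at 85.600° from the x-axis; with |LN| = 24.1, N = (0.064763, 11.872). ∠LNH = 60.7° gives NH at -155.10° from the x-axis; with |NH| = 11.7, H = (-10.548, 6.9462). Then |SH| = |H − S| = 1.8695.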